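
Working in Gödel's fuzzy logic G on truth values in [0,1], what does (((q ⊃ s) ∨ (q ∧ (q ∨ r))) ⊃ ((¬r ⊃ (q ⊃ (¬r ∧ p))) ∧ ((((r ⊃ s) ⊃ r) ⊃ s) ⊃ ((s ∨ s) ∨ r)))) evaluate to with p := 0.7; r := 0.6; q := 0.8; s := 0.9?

(q ⊃ s): 0.8 ≤ 0.9, so result = 1
(q ∨ r) = max(0.8, 0.6) = 0.8
(q ∧ (q ∨ r)) = min(0.8, 0.8) = 0.8
((q ⊃ s) ∨ (q ∧ (q ∨ r))) = max(1, 0.8) = 1
¬r: Gödel ¬ of 0.6 = 0 (operand ≠ 0)
¬r: Gödel ¬ of 0.6 = 0 (operand ≠ 0)
(¬r ∧ p) = min(0, 0.7) = 0
(q ⊃ (¬r ∧ p)): 0.8 > 0, so result = 0
(¬r ⊃ (q ⊃ (¬r ∧ p))): 0 ≤ 0, so result = 1
(r ⊃ s): 0.6 ≤ 0.9, so result = 1
((r ⊃ s) ⊃ r): 1 > 0.6, so result = 0.6
(((r ⊃ s) ⊃ r) ⊃ s): 0.6 ≤ 0.9, so result = 1
(s ∨ s) = max(0.9, 0.9) = 0.9
((s ∨ s) ∨ r) = max(0.9, 0.6) = 0.9
((((r ⊃ s) ⊃ r) ⊃ s) ⊃ ((s ∨ s) ∨ r)): 1 > 0.9, so result = 0.9
((¬r ⊃ (q ⊃ (¬r ∧ p))) ∧ ((((r ⊃ s) ⊃ r) ⊃ s) ⊃ ((s ∨ s) ∨ r))) = min(1, 0.9) = 0.9
(((q ⊃ s) ∨ (q ∧ (q ∨ r))) ⊃ ((¬r ⊃ (q ⊃ (¬r ∧ p))) ∧ ((((r ⊃ s) ⊃ r) ⊃ s) ⊃ ((s ∨ s) ∨ r)))): 1 > 0.9, so result = 0.9

0.90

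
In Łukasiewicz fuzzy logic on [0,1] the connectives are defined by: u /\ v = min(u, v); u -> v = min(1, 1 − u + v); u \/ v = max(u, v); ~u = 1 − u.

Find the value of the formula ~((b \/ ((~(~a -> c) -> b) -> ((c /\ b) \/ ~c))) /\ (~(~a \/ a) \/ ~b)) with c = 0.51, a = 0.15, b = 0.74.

0.74

~a: Łukasiewicz ¬ gives 1 − 0.15 = 0.85
(~a -> c): min(1, 1 − 0.85 + 0.51) = 0.66
~(~a -> c): Łukasiewicz ¬ gives 1 − 0.66 = 0.34
(~(~a -> c) -> b): min(1, 1 − 0.34 + 0.74) = 1
(c /\ b) = min(0.51, 0.74) = 0.51
~c: Łukasiewicz ¬ gives 1 − 0.51 = 0.49
((c /\ b) \/ ~c) = max(0.51, 0.49) = 0.51
((~(~a -> c) -> b) -> ((c /\ b) \/ ~c)): min(1, 1 − 1 + 0.51) = 0.51
(b \/ ((~(~a -> c) -> b) -> ((c /\ b) \/ ~c))) = max(0.74, 0.51) = 0.74
~a: Łukasiewicz ¬ gives 1 − 0.15 = 0.85
(~a \/ a) = max(0.85, 0.15) = 0.85
~(~a \/ a): Łukasiewicz ¬ gives 1 − 0.85 = 0.15
~b: Łukasiewicz ¬ gives 1 − 0.74 = 0.26
(~(~a \/ a) \/ ~b) = max(0.15, 0.26) = 0.26
((b \/ ((~(~a -> c) -> b) -> ((c /\ b) \/ ~c))) /\ (~(~a \/ a) \/ ~b)) = min(0.74, 0.26) = 0.26
~((b \/ ((~(~a -> c) -> b) -> ((c /\ b) \/ ~c))) /\ (~(~a \/ a) \/ ~b)): Łukasiewicz ¬ gives 1 − 0.26 = 0.74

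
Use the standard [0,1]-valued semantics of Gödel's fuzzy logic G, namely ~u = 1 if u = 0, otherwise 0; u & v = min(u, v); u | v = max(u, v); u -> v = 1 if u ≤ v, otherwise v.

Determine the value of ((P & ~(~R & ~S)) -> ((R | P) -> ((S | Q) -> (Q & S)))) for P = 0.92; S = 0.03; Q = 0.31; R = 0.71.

0.03

~R: Gödel ¬ of 0.71 = 0 (operand ≠ 0)
~S: Gödel ¬ of 0.03 = 0 (operand ≠ 0)
(~R & ~S) = min(0, 0) = 0
~(~R & ~S): Gödel ¬ of 0 = 1 (operand is 0)
(P & ~(~R & ~S)) = min(0.92, 1) = 0.92
(R | P) = max(0.71, 0.92) = 0.92
(S | Q) = max(0.03, 0.31) = 0.31
(Q & S) = min(0.31, 0.03) = 0.03
((S | Q) -> (Q & S)): 0.31 > 0.03, so result = 0.03
((R | P) -> ((S | Q) -> (Q & S))): 0.92 > 0.03, so result = 0.03
((P & ~(~R & ~S)) -> ((R | P) -> ((S | Q) -> (Q & S)))): 0.92 > 0.03, so result = 0.03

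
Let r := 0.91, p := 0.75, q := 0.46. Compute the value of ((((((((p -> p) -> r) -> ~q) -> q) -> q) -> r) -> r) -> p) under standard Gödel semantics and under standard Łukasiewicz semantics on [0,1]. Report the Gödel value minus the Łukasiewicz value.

-0.09

Gödel evaluation:
  (p -> p): 0.75 ≤ 0.75, so result = 1
  ((p -> p) -> r): 1 > 0.91, so result = 0.91
  ~q: Gödel ¬ of 0.46 = 0 (operand ≠ 0)
  (((p -> p) -> r) -> ~q): 0.91 > 0, so result = 0
  ((((p -> p) -> r) -> ~q) -> q): 0 ≤ 0.46, so result = 1
  (((((p -> p) -> r) -> ~q) -> q) -> q): 1 > 0.46, so result = 0.46
  ((((((p -> p) -> r) -> ~q) -> q) -> q) -> r): 0.46 ≤ 0.91, so result = 1
  (((((((p -> p) -> r) -> ~q) -> q) -> q) -> r) -> r): 1 > 0.91, so result = 0.91
  ((((((((p -> p) -> r) -> ~q) -> q) -> q) -> r) -> r) -> p): 0.91 > 0.75, so result = 0.75
  Gödel value = 0.75
Łukasiewicz evaluation:
  (p -> p): min(1, 1 − 0.75 + 0.75) = 1
  ((p -> p) -> r): min(1, 1 − 1 + 0.91) = 0.91
  ~q: Łukasiewicz ¬ gives 1 − 0.46 = 0.54
  (((p -> p) -> r) -> ~q): min(1, 1 − 0.91 + 0.54) = 0.63
  ((((p -> p) -> r) -> ~q) -> q): min(1, 1 − 0.63 + 0.46) = 0.83
  (((((p -> p) -> r) -> ~q) -> q) -> q): min(1, 1 − 0.83 + 0.46) = 0.63
  ((((((p -> p) -> r) -> ~q) -> q) -> q) -> r): min(1, 1 − 0.63 + 0.91) = 1
  (((((((p -> p) -> r) -> ~q) -> q) -> q) -> r) -> r): min(1, 1 − 1 + 0.91) = 0.91
  ((((((((p -> p) -> r) -> ~q) -> q) -> q) -> r) -> r) -> p): min(1, 1 − 0.91 + 0.75) = 0.84
  Łukasiewicz value = 0.84
Difference: 0.75 − 0.84 = -0.09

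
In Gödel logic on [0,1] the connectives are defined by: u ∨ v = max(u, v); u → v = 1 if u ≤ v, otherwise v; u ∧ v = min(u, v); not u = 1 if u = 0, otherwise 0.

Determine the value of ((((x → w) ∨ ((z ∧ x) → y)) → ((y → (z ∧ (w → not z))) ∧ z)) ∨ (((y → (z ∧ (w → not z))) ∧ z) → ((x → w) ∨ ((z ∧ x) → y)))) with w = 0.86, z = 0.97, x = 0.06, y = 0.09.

1.00

(x → w): 0.06 ≤ 0.86, so result = 1
(z ∧ x) = min(0.97, 0.06) = 0.06
((z ∧ x) → y): 0.06 ≤ 0.09, so result = 1
((x → w) ∨ ((z ∧ x) → y)) = max(1, 1) = 1
not z: Gödel ¬ of 0.97 = 0 (operand ≠ 0)
(w → not z): 0.86 > 0, so result = 0
(z ∧ (w → not z)) = min(0.97, 0) = 0
(y → (z ∧ (w → not z))): 0.09 > 0, so result = 0
((y → (z ∧ (w → not z))) ∧ z) = min(0, 0.97) = 0
(((x → w) ∨ ((z ∧ x) → y)) → ((y → (z ∧ (w → not z))) ∧ z)): 1 > 0, so result = 0
not z: Gödel ¬ of 0.97 = 0 (operand ≠ 0)
(w → not z): 0.86 > 0, so result = 0
(z ∧ (w → not z)) = min(0.97, 0) = 0
(y → (z ∧ (w → not z))): 0.09 > 0, so result = 0
((y → (z ∧ (w → not z))) ∧ z) = min(0, 0.97) = 0
(x → w): 0.06 ≤ 0.86, so result = 1
(z ∧ x) = min(0.97, 0.06) = 0.06
((z ∧ x) → y): 0.06 ≤ 0.09, so result = 1
((x → w) ∨ ((z ∧ x) → y)) = max(1, 1) = 1
(((y → (z ∧ (w → not z))) ∧ z) → ((x → w) ∨ ((z ∧ x) → y))): 0 ≤ 1, so result = 1
((((x → w) ∨ ((z ∧ x) → y)) → ((y → (z ∧ (w → not z))) ∧ z)) ∨ (((y → (z ∧ (w → not z))) ∧ z) → ((x → w) ∨ ((z ∧ x) → y)))) = max(0, 1) = 1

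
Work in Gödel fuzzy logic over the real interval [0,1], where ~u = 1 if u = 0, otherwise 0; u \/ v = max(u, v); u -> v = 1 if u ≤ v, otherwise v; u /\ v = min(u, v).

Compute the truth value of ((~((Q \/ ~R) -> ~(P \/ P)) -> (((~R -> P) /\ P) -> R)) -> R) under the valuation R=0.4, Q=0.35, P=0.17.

0.40

~R: Gödel ¬ of 0.4 = 0 (operand ≠ 0)
(Q \/ ~R) = max(0.35, 0) = 0.35
(P \/ P) = max(0.17, 0.17) = 0.17
~(P \/ P): Gödel ¬ of 0.17 = 0 (operand ≠ 0)
((Q \/ ~R) -> ~(P \/ P)): 0.35 > 0, so result = 0
~((Q \/ ~R) -> ~(P \/ P)): Gödel ¬ of 0 = 1 (operand is 0)
~R: Gödel ¬ of 0.4 = 0 (operand ≠ 0)
(~R -> P): 0 ≤ 0.17, so result = 1
((~R -> P) /\ P) = min(1, 0.17) = 0.17
(((~R -> P) /\ P) -> R): 0.17 ≤ 0.4, so result = 1
(~((Q \/ ~R) -> ~(P \/ P)) -> (((~R -> P) /\ P) -> R)): 1 ≤ 1, so result = 1
((~((Q \/ ~R) -> ~(P \/ P)) -> (((~R -> P) /\ P) -> R)) -> R): 1 > 0.4, so result = 0.4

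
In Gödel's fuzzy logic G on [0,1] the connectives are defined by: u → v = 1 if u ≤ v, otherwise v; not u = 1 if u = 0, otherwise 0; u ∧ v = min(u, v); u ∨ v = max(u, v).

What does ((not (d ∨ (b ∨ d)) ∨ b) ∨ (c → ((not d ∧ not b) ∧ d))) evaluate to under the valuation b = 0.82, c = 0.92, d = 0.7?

0.82

(b ∨ d) = max(0.82, 0.7) = 0.82
(d ∨ (b ∨ d)) = max(0.7, 0.82) = 0.82
not (d ∨ (b ∨ d)): Gödel ¬ of 0.82 = 0 (operand ≠ 0)
(not (d ∨ (b ∨ d)) ∨ b) = max(0, 0.82) = 0.82
not d: Gödel ¬ of 0.7 = 0 (operand ≠ 0)
not b: Gödel ¬ of 0.82 = 0 (operand ≠ 0)
(not d ∧ not b) = min(0, 0) = 0
((not d ∧ not b) ∧ d) = min(0, 0.7) = 0
(c → ((not d ∧ not b) ∧ d)): 0.92 > 0, so result = 0
((not (d ∨ (b ∨ d)) ∨ b) ∨ (c → ((not d ∧ not b) ∧ d))) = max(0.82, 0) = 0.82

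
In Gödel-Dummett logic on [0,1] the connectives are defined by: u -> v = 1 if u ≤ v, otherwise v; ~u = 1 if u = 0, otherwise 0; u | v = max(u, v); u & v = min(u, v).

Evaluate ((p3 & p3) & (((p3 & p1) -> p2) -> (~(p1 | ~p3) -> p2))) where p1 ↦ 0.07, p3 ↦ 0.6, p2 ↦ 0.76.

(p3 & p3) = min(0.6, 0.6) = 0.6
(p3 & p1) = min(0.6, 0.07) = 0.07
((p3 & p1) -> p2): 0.07 ≤ 0.76, so result = 1
~p3: Gödel ¬ of 0.6 = 0 (operand ≠ 0)
(p1 | ~p3) = max(0.07, 0) = 0.07
~(p1 | ~p3): Gödel ¬ of 0.07 = 0 (operand ≠ 0)
(~(p1 | ~p3) -> p2): 0 ≤ 0.76, so result = 1
(((p3 & p1) -> p2) -> (~(p1 | ~p3) -> p2)): 1 ≤ 1, so result = 1
((p3 & p3) & (((p3 & p1) -> p2) -> (~(p1 | ~p3) -> p2))) = min(0.6, 1) = 0.6

0.60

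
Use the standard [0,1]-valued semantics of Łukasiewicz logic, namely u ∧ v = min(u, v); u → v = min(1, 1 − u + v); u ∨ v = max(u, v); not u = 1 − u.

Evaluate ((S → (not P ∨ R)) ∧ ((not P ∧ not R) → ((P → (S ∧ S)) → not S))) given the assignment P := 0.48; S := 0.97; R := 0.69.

not P: Łukasiewicz ¬ gives 1 − 0.48 = 0.52
(not P ∨ R) = max(0.52, 0.69) = 0.69
(S → (not P ∨ R)): min(1, 1 − 0.97 + 0.69) = 0.72
not P: Łukasiewicz ¬ gives 1 − 0.48 = 0.52
not R: Łukasiewicz ¬ gives 1 − 0.69 = 0.31
(not P ∧ not R) = min(0.52, 0.31) = 0.31
(S ∧ S) = min(0.97, 0.97) = 0.97
(P → (S ∧ S)): min(1, 1 − 0.48 + 0.97) = 1
not S: Łukasiewicz ¬ gives 1 − 0.97 = 0.03
((P → (S ∧ S)) → not S): min(1, 1 − 1 + 0.03) = 0.03
((not P ∧ not R) → ((P → (S ∧ S)) → not S)): min(1, 1 − 0.31 + 0.03) = 0.72
((S → (not P ∨ R)) ∧ ((not P ∧ not R) → ((P → (S ∧ S)) → not S))) = min(0.72, 0.72) = 0.72

0.72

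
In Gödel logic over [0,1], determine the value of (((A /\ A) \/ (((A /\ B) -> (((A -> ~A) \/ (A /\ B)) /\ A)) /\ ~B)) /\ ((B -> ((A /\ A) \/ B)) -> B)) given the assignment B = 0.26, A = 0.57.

(A /\ A) = min(0.57, 0.57) = 0.57
(A /\ B) = min(0.57, 0.26) = 0.26
~A: Gödel ¬ of 0.57 = 0 (operand ≠ 0)
(A -> ~A): 0.57 > 0, so result = 0
(A /\ B) = min(0.57, 0.26) = 0.26
((A -> ~A) \/ (A /\ B)) = max(0, 0.26) = 0.26
(((A -> ~A) \/ (A /\ B)) /\ A) = min(0.26, 0.57) = 0.26
((A /\ B) -> (((A -> ~A) \/ (A /\ B)) /\ A)): 0.26 ≤ 0.26, so result = 1
~B: Gödel ¬ of 0.26 = 0 (operand ≠ 0)
(((A /\ B) -> (((A -> ~A) \/ (A /\ B)) /\ A)) /\ ~B) = min(1, 0) = 0
((A /\ A) \/ (((A /\ B) -> (((A -> ~A) \/ (A /\ B)) /\ A)) /\ ~B)) = max(0.57, 0) = 0.57
(A /\ A) = min(0.57, 0.57) = 0.57
((A /\ A) \/ B) = max(0.57, 0.26) = 0.57
(B -> ((A /\ A) \/ B)): 0.26 ≤ 0.57, so result = 1
((B -> ((A /\ A) \/ B)) -> B): 1 > 0.26, so result = 0.26
(((A /\ A) \/ (((A /\ B) -> (((A -> ~A) \/ (A /\ B)) /\ A)) /\ ~B)) /\ ((B -> ((A /\ A) \/ B)) -> B)) = min(0.57, 0.26) = 0.26

0.26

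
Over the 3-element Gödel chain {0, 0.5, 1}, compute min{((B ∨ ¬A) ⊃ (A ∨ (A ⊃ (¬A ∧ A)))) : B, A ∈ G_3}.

0.50

The minimum is attained at B = 1, A = 0.5:
  ¬A: Gödel ¬ of 0.5 = 0 (operand ≠ 0)
  (B ∨ ¬A) = max(1, 0) = 1
  ¬A: Gödel ¬ of 0.5 = 0 (operand ≠ 0)
  (¬A ∧ A) = min(0, 0.5) = 0
  (A ⊃ (¬A ∧ A)): 0.5 > 0, so result = 0
  (A ∨ (A ⊃ (¬A ∧ A))) = max(0.5, 0) = 0.5
  ((B ∨ ¬A) ⊃ (A ∨ (A ⊃ (¬A ∧ A)))): 1 > 0.5, so result = 0.5
Checking all 9 assignments confirms none give a value below 0.50.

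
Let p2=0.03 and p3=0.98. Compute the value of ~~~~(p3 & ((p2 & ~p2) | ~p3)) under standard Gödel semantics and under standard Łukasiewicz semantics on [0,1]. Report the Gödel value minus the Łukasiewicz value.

-0.03

Gödel evaluation:
  ~p2: Gödel ¬ of 0.03 = 0 (operand ≠ 0)
  (p2 & ~p2) = min(0.03, 0) = 0
  ~p3: Gödel ¬ of 0.98 = 0 (operand ≠ 0)
  ((p2 & ~p2) | ~p3) = max(0, 0) = 0
  (p3 & ((p2 & ~p2) | ~p3)) = min(0.98, 0) = 0
  ~(p3 & ((p2 & ~p2) | ~p3)): Gödel ¬ of 0 = 1 (operand is 0)
  ~~(p3 & ((p2 & ~p2) | ~p3)): Gödel ¬ of 1 = 0 (operand ≠ 0)
  ~~~(p3 & ((p2 & ~p2) | ~p3)): Gödel ¬ of 0 = 1 (operand is 0)
  ~~~~(p3 & ((p2 & ~p2) | ~p3)): Gödel ¬ of 1 = 0 (operand ≠ 0)
  Gödel value = 0
Łukasiewicz evaluation:
  ~p2: Łukasiewicz ¬ gives 1 − 0.03 = 0.97
  (p2 & ~p2) = min(0.03, 0.97) = 0.03
  ~p3: Łukasiewicz ¬ gives 1 − 0.98 = 0.02
  ((p2 & ~p2) | ~p3) = max(0.03, 0.02) = 0.03
  (p3 & ((p2 & ~p2) | ~p3)) = min(0.98, 0.03) = 0.03
  ~(p3 & ((p2 & ~p2) | ~p3)): Łukasiewicz ¬ gives 1 − 0.03 = 0.97
  ~~(p3 & ((p2 & ~p2) | ~p3)): Łukasiewicz ¬ gives 1 − 0.97 = 0.03
  ~~~(p3 & ((p2 & ~p2) | ~p3)): Łukasiewicz ¬ gives 1 − 0.03 = 0.97
  ~~~~(p3 & ((p2 & ~p2) | ~p3)): Łukasiewicz ¬ gives 1 − 0.97 = 0.03
  Łukasiewicz value = 0.03
Difference: 0 − 0.03 = -0.03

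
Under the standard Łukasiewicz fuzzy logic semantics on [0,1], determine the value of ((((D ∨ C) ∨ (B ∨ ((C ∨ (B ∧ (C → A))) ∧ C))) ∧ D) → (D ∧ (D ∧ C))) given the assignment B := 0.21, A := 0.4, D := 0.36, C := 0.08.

(D ∨ C) = max(0.36, 0.08) = 0.36
(C → A): min(1, 1 − 0.08 + 0.4) = 1
(B ∧ (C → A)) = min(0.21, 1) = 0.21
(C ∨ (B ∧ (C → A))) = max(0.08, 0.21) = 0.21
((C ∨ (B ∧ (C → A))) ∧ C) = min(0.21, 0.08) = 0.08
(B ∨ ((C ∨ (B ∧ (C → A))) ∧ C)) = max(0.21, 0.08) = 0.21
((D ∨ C) ∨ (B ∨ ((C ∨ (B ∧ (C → A))) ∧ C))) = max(0.36, 0.21) = 0.36
(((D ∨ C) ∨ (B ∨ ((C ∨ (B ∧ (C → A))) ∧ C))) ∧ D) = min(0.36, 0.36) = 0.36
(D ∧ C) = min(0.36, 0.08) = 0.08
(D ∧ (D ∧ C)) = min(0.36, 0.08) = 0.08
((((D ∨ C) ∨ (B ∨ ((C ∨ (B ∧ (C → A))) ∧ C))) ∧ D) → (D ∧ (D ∧ C))): min(1, 1 − 0.36 + 0.08) = 0.72

0.72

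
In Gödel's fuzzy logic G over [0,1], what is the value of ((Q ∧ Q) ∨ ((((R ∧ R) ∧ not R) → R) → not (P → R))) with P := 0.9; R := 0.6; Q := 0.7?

0.70

(Q ∧ Q) = min(0.7, 0.7) = 0.7
(R ∧ R) = min(0.6, 0.6) = 0.6
not R: Gödel ¬ of 0.6 = 0 (operand ≠ 0)
((R ∧ R) ∧ not R) = min(0.6, 0) = 0
(((R ∧ R) ∧ not R) → R): 0 ≤ 0.6, so result = 1
(P → R): 0.9 > 0.6, so result = 0.6
not (P → R): Gödel ¬ of 0.6 = 0 (operand ≠ 0)
((((R ∧ R) ∧ not R) → R) → not (P → R)): 1 > 0, so result = 0
((Q ∧ Q) ∨ ((((R ∧ R) ∧ not R) → R) → not (P → R))) = max(0.7, 0) = 0.7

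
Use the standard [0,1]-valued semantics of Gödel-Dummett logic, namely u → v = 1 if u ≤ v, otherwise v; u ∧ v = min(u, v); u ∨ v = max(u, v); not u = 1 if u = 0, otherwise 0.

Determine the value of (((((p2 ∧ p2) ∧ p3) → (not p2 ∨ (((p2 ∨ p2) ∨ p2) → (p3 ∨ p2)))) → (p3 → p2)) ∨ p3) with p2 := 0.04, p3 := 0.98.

(p2 ∧ p2) = min(0.04, 0.04) = 0.04
((p2 ∧ p2) ∧ p3) = min(0.04, 0.98) = 0.04
not p2: Gödel ¬ of 0.04 = 0 (operand ≠ 0)
(p2 ∨ p2) = max(0.04, 0.04) = 0.04
((p2 ∨ p2) ∨ p2) = max(0.04, 0.04) = 0.04
(p3 ∨ p2) = max(0.98, 0.04) = 0.98
(((p2 ∨ p2) ∨ p2) → (p3 ∨ p2)): 0.04 ≤ 0.98, so result = 1
(not p2 ∨ (((p2 ∨ p2) ∨ p2) → (p3 ∨ p2))) = max(0, 1) = 1
(((p2 ∧ p2) ∧ p3) → (not p2 ∨ (((p2 ∨ p2) ∨ p2) → (p3 ∨ p2)))): 0.04 ≤ 1, so result = 1
(p3 → p2): 0.98 > 0.04, so result = 0.04
((((p2 ∧ p2) ∧ p3) → (not p2 ∨ (((p2 ∨ p2) ∨ p2) → (p3 ∨ p2)))) → (p3 → p2)): 1 > 0.04, so result = 0.04
(((((p2 ∧ p2) ∧ p3) → (not p2 ∨ (((p2 ∨ p2) ∨ p2) → (p3 ∨ p2)))) → (p3 → p2)) ∨ p3) = max(0.04, 0.98) = 0.98

0.98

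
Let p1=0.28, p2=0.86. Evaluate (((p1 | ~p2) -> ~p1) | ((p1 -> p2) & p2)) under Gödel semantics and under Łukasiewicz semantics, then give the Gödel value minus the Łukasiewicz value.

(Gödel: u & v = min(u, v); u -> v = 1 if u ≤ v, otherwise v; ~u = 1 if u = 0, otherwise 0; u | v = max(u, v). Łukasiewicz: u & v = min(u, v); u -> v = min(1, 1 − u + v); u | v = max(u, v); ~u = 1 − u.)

Gödel evaluation:
  ~p2: Gödel ¬ of 0.86 = 0 (operand ≠ 0)
  (p1 | ~p2) = max(0.28, 0) = 0.28
  ~p1: Gödel ¬ of 0.28 = 0 (operand ≠ 0)
  ((p1 | ~p2) -> ~p1): 0.28 > 0, so result = 0
  (p1 -> p2): 0.28 ≤ 0.86, so result = 1
  ((p1 -> p2) & p2) = min(1, 0.86) = 0.86
  (((p1 | ~p2) -> ~p1) | ((p1 -> p2) & p2)) = max(0, 0.86) = 0.86
  Gödel value = 0.86
Łukasiewicz evaluation:
  ~p2: Łukasiewicz ¬ gives 1 − 0.86 = 0.14
  (p1 | ~p2) = max(0.28, 0.14) = 0.28
  ~p1: Łukasiewicz ¬ gives 1 − 0.28 = 0.72
  ((p1 | ~p2) -> ~p1): min(1, 1 − 0.28 + 0.72) = 1
  (p1 -> p2): min(1, 1 − 0.28 + 0.86) = 1
  ((p1 -> p2) & p2) = min(1, 0.86) = 0.86
  (((p1 | ~p2) -> ~p1) | ((p1 -> p2) & p2)) = max(1, 0.86) = 1
  Łukasiewicz value = 1
Difference: 0.86 − 1 = -0.14

-0.14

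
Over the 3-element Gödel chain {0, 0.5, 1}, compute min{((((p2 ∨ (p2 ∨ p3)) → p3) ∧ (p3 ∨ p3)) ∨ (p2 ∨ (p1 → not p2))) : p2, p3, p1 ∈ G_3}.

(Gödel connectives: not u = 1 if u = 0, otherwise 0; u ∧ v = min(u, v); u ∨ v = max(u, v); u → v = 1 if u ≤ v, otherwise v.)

0.50

The minimum is attained at p2 = 0.5, p3 = 0, p1 = 0.5:
  (p2 ∨ p3) = max(0.5, 0) = 0.5
  (p2 ∨ (p2 ∨ p3)) = max(0.5, 0.5) = 0.5
  ((p2 ∨ (p2 ∨ p3)) → p3): 0.5 > 0, so result = 0
  (p3 ∨ p3) = max(0, 0) = 0
  (((p2 ∨ (p2 ∨ p3)) → p3) ∧ (p3 ∨ p3)) = min(0, 0) = 0
  not p2: Gödel ¬ of 0.5 = 0 (operand ≠ 0)
  (p1 → not p2): 0.5 > 0, so result = 0
  (p2 ∨ (p1 → not p2)) = max(0.5, 0) = 0.5
  ((((p2 ∨ (p2 ∨ p3)) → p3) ∧ (p3 ∨ p3)) ∨ (p2 ∨ (p1 → not p2))) = max(0, 0.5) = 0.5
Checking all 27 assignments confirms none give a value below 0.50.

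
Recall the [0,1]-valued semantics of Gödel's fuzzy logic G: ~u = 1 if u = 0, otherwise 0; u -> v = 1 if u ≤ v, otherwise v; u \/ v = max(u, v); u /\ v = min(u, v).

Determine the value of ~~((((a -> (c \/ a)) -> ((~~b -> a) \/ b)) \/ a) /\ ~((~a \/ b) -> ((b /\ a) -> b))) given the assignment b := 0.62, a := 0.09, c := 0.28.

(c \/ a) = max(0.28, 0.09) = 0.28
(a -> (c \/ a)): 0.09 ≤ 0.28, so result = 1
~b: Gödel ¬ of 0.62 = 0 (operand ≠ 0)
~~b: Gödel ¬ of 0 = 1 (operand is 0)
(~~b -> a): 1 > 0.09, so result = 0.09
((~~b -> a) \/ b) = max(0.09, 0.62) = 0.62
((a -> (c \/ a)) -> ((~~b -> a) \/ b)): 1 > 0.62, so result = 0.62
(((a -> (c \/ a)) -> ((~~b -> a) \/ b)) \/ a) = max(0.62, 0.09) = 0.62
~a: Gödel ¬ of 0.09 = 0 (operand ≠ 0)
(~a \/ b) = max(0, 0.62) = 0.62
(b /\ a) = min(0.62, 0.09) = 0.09
((b /\ a) -> b): 0.09 ≤ 0.62, so result = 1
((~a \/ b) -> ((b /\ a) -> b)): 0.62 ≤ 1, so result = 1
~((~a \/ b) -> ((b /\ a) -> b)): Gödel ¬ of 1 = 0 (operand ≠ 0)
((((a -> (c \/ a)) -> ((~~b -> a) \/ b)) \/ a) /\ ~((~a \/ b) -> ((b /\ a) -> b))) = min(0.62, 0) = 0
~((((a -> (c \/ a)) -> ((~~b -> a) \/ b)) \/ a) /\ ~((~a \/ b) -> ((b /\ a) -> b))): Gödel ¬ of 0 = 1 (operand is 0)
~~((((a -> (c \/ a)) -> ((~~b -> a) \/ b)) \/ a) /\ ~((~a \/ b) -> ((b /\ a) -> b))): Gödel ¬ of 1 = 0 (operand ≠ 0)

0.00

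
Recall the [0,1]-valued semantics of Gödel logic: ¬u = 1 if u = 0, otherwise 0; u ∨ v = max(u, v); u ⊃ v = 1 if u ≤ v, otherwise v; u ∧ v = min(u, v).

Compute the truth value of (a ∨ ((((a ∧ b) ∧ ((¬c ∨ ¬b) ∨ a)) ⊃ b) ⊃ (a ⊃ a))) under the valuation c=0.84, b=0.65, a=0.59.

1.00

(a ∧ b) = min(0.59, 0.65) = 0.59
¬c: Gödel ¬ of 0.84 = 0 (operand ≠ 0)
¬b: Gödel ¬ of 0.65 = 0 (operand ≠ 0)
(¬c ∨ ¬b) = max(0, 0) = 0
((¬c ∨ ¬b) ∨ a) = max(0, 0.59) = 0.59
((a ∧ b) ∧ ((¬c ∨ ¬b) ∨ a)) = min(0.59, 0.59) = 0.59
(((a ∧ b) ∧ ((¬c ∨ ¬b) ∨ a)) ⊃ b): 0.59 ≤ 0.65, so result = 1
(a ⊃ a): 0.59 ≤ 0.59, so result = 1
((((a ∧ b) ∧ ((¬c ∨ ¬b) ∨ a)) ⊃ b) ⊃ (a ⊃ a)): 1 ≤ 1, so result = 1
(a ∨ ((((a ∧ b) ∧ ((¬c ∨ ¬b) ∨ a)) ⊃ b) ⊃ (a ⊃ a))) = max(0.59, 1) = 1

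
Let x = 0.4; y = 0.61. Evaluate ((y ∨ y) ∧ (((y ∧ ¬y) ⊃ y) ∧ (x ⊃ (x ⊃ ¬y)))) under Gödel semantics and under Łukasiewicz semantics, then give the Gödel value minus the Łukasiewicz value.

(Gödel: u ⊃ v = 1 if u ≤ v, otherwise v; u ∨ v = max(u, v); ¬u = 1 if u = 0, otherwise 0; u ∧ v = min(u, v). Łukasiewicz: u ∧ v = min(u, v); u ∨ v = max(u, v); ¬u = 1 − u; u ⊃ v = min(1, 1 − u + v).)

Gödel evaluation:
  (y ∨ y) = max(0.61, 0.61) = 0.61
  ¬y: Gödel ¬ of 0.61 = 0 (operand ≠ 0)
  (y ∧ ¬y) = min(0.61, 0) = 0
  ((y ∧ ¬y) ⊃ y): 0 ≤ 0.61, so result = 1
  ¬y: Gödel ¬ of 0.61 = 0 (operand ≠ 0)
  (x ⊃ ¬y): 0.4 > 0, so result = 0
  (x ⊃ (x ⊃ ¬y)): 0.4 > 0, so result = 0
  (((y ∧ ¬y) ⊃ y) ∧ (x ⊃ (x ⊃ ¬y))) = min(1, 0) = 0
  ((y ∨ y) ∧ (((y ∧ ¬y) ⊃ y) ∧ (x ⊃ (x ⊃ ¬y)))) = min(0.61, 0) = 0
  Gödel value = 0
Łukasiewicz evaluation:
  (y ∨ y) = max(0.61, 0.61) = 0.61
  ¬y: Łukasiewicz ¬ gives 1 − 0.61 = 0.39
  (y ∧ ¬y) = min(0.61, 0.39) = 0.39
  ((y ∧ ¬y) ⊃ y): min(1, 1 − 0.39 + 0.61) = 1
  ¬y: Łukasiewicz ¬ gives 1 − 0.61 = 0.39
  (x ⊃ ¬y): min(1, 1 − 0.4 + 0.39) = 0.99
  (x ⊃ (x ⊃ ¬y)): min(1, 1 − 0.4 + 0.99) = 1
  (((y ∧ ¬y) ⊃ y) ∧ (x ⊃ (x ⊃ ¬y))) = min(1, 1) = 1
  ((y ∨ y) ∧ (((y ∧ ¬y) ⊃ y) ∧ (x ⊃ (x ⊃ ¬y)))) = min(0.61, 1) = 0.61
  Łukasiewicz value = 0.61
Difference: 0 − 0.61 = -0.61

-0.61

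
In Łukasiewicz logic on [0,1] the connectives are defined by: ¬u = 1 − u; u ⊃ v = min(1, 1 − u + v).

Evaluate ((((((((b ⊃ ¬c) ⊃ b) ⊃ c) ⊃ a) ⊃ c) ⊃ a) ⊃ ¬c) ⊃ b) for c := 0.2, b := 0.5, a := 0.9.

¬c: Łukasiewicz ¬ gives 1 − 0.2 = 0.8
(b ⊃ ¬c): min(1, 1 − 0.5 + 0.8) = 1
((b ⊃ ¬c) ⊃ b): min(1, 1 − 1 + 0.5) = 0.5
(((b ⊃ ¬c) ⊃ b) ⊃ c): min(1, 1 − 0.5 + 0.2) = 0.7
((((b ⊃ ¬c) ⊃ b) ⊃ c) ⊃ a): min(1, 1 − 0.7 + 0.9) = 1
(((((b ⊃ ¬c) ⊃ b) ⊃ c) ⊃ a) ⊃ c): min(1, 1 − 1 + 0.2) = 0.2
((((((b ⊃ ¬c) ⊃ b) ⊃ c) ⊃ a) ⊃ c) ⊃ a): min(1, 1 − 0.2 + 0.9) = 1
¬c: Łukasiewicz ¬ gives 1 − 0.2 = 0.8
(((((((b ⊃ ¬c) ⊃ b) ⊃ c) ⊃ a) ⊃ c) ⊃ a) ⊃ ¬c): min(1, 1 − 1 + 0.8) = 0.8
((((((((b ⊃ ¬c) ⊃ b) ⊃ c) ⊃ a) ⊃ c) ⊃ a) ⊃ ¬c) ⊃ b): min(1, 1 − 0.8 + 0.5) = 0.7

0.70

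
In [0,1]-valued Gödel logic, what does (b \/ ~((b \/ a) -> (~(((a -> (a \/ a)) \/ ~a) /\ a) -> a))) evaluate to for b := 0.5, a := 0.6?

0.50

(b \/ a) = max(0.5, 0.6) = 0.6
(a \/ a) = max(0.6, 0.6) = 0.6
(a -> (a \/ a)): 0.6 ≤ 0.6, so result = 1
~a: Gödel ¬ of 0.6 = 0 (operand ≠ 0)
((a -> (a \/ a)) \/ ~a) = max(1, 0) = 1
(((a -> (a \/ a)) \/ ~a) /\ a) = min(1, 0.6) = 0.6
~(((a -> (a \/ a)) \/ ~a) /\ a): Gödel ¬ of 0.6 = 0 (operand ≠ 0)
(~(((a -> (a \/ a)) \/ ~a) /\ a) -> a): 0 ≤ 0.6, so result = 1
((b \/ a) -> (~(((a -> (a \/ a)) \/ ~a) /\ a) -> a)): 0.6 ≤ 1, so result = 1
~((b \/ a) -> (~(((a -> (a \/ a)) \/ ~a) /\ a) -> a)): Gödel ¬ of 1 = 0 (operand ≠ 0)
(b \/ ~((b \/ a) -> (~(((a -> (a \/ a)) \/ ~a) /\ a) -> a))) = max(0.5, 0) = 0.5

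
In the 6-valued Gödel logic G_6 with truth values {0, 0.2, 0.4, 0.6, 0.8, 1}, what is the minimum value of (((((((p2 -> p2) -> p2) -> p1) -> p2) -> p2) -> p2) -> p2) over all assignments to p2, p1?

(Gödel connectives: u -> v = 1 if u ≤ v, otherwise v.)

0.20

The minimum is attained at p2 = 0.2, p1 = 0:
  (p2 -> p2): 0.2 ≤ 0.2, so result = 1
  ((p2 -> p2) -> p2): 1 > 0.2, so result = 0.2
  (((p2 -> p2) -> p2) -> p1): 0.2 > 0, so result = 0
  ((((p2 -> p2) -> p2) -> p1) -> p2): 0 ≤ 0.2, so result = 1
  (((((p2 -> p2) -> p2) -> p1) -> p2) -> p2): 1 > 0.2, so result = 0.2
  ((((((p2 -> p2) -> p2) -> p1) -> p2) -> p2) -> p2): 0.2 ≤ 0.2, so result = 1
  (((((((p2 -> p2) -> p2) -> p1) -> p2) -> p2) -> p2) -> p2): 1 > 0.2, so result = 0.2
Checking all 36 assignments confirms none give a value below 0.20.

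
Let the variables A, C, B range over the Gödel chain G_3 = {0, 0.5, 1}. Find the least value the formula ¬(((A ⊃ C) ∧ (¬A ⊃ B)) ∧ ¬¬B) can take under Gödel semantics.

The minimum is attained at A = 0, C = 0, B = 0.5:
  (A ⊃ C): 0 ≤ 0, so result = 1
  ¬A: Gödel ¬ of 0 = 1 (operand is 0)
  (¬A ⊃ B): 1 > 0.5, so result = 0.5
  ((A ⊃ C) ∧ (¬A ⊃ B)) = min(1, 0.5) = 0.5
  ¬B: Gödel ¬ of 0.5 = 0 (operand ≠ 0)
  ¬¬B: Gödel ¬ of 0 = 1 (operand is 0)
  (((A ⊃ C) ∧ (¬A ⊃ B)) ∧ ¬¬B) = min(0.5, 1) = 0.5
  ¬(((A ⊃ C) ∧ (¬A ⊃ B)) ∧ ¬¬B): Gödel ¬ of 0.5 = 0 (operand ≠ 0)
Checking all 27 assignments confirms none give a value below 0.00.

0.00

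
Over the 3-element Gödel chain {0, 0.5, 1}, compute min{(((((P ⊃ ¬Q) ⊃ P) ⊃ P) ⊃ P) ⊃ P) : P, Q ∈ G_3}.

The minimum is attained at P = 0.5, Q = 0.5:
  ¬Q: Gödel ¬ of 0.5 = 0 (operand ≠ 0)
  (P ⊃ ¬Q): 0.5 > 0, so result = 0
  ((P ⊃ ¬Q) ⊃ P): 0 ≤ 0.5, so result = 1
  (((P ⊃ ¬Q) ⊃ P) ⊃ P): 1 > 0.5, so result = 0.5
  ((((P ⊃ ¬Q) ⊃ P) ⊃ P) ⊃ P): 0.5 ≤ 0.5, so result = 1
  (((((P ⊃ ¬Q) ⊃ P) ⊃ P) ⊃ P) ⊃ P): 1 > 0.5, so result = 0.5
Checking all 9 assignments confirms none give a value below 0.50.

0.50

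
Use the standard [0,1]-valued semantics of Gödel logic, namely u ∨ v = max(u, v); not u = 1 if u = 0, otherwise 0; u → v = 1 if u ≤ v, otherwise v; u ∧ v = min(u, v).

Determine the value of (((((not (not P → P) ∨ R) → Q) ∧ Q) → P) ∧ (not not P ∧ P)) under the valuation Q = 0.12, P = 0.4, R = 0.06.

not P: Gödel ¬ of 0.4 = 0 (operand ≠ 0)
(not P → P): 0 ≤ 0.4, so result = 1
not (not P → P): Gödel ¬ of 1 = 0 (operand ≠ 0)
(not (not P → P) ∨ R) = max(0, 0.06) = 0.06
((not (not P → P) ∨ R) → Q): 0.06 ≤ 0.12, so result = 1
(((not (not P → P) ∨ R) → Q) ∧ Q) = min(1, 0.12) = 0.12
((((not (not P → P) ∨ R) → Q) ∧ Q) → P): 0.12 ≤ 0.4, so result = 1
not P: Gödel ¬ of 0.4 = 0 (operand ≠ 0)
not not P: Gödel ¬ of 0 = 1 (operand is 0)
(not not P ∧ P) = min(1, 0.4) = 0.4
(((((not (not P → P) ∨ R) → Q) ∧ Q) → P) ∧ (not not P ∧ P)) = min(1, 0.4) = 0.4

0.40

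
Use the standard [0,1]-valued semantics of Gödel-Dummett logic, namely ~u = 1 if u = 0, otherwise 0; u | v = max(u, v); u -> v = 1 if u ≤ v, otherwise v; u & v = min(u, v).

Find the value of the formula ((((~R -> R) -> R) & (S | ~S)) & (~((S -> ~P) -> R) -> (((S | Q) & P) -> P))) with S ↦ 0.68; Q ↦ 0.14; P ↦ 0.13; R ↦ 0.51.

0.51

~R: Gödel ¬ of 0.51 = 0 (operand ≠ 0)
(~R -> R): 0 ≤ 0.51, so result = 1
((~R -> R) -> R): 1 > 0.51, so result = 0.51
~S: Gödel ¬ of 0.68 = 0 (operand ≠ 0)
(S | ~S) = max(0.68, 0) = 0.68
(((~R -> R) -> R) & (S | ~S)) = min(0.51, 0.68) = 0.51
~P: Gödel ¬ of 0.13 = 0 (operand ≠ 0)
(S -> ~P): 0.68 > 0, so result = 0
((S -> ~P) -> R): 0 ≤ 0.51, so result = 1
~((S -> ~P) -> R): Gödel ¬ of 1 = 0 (operand ≠ 0)
(S | Q) = max(0.68, 0.14) = 0.68
((S | Q) & P) = min(0.68, 0.13) = 0.13
(((S | Q) & P) -> P): 0.13 ≤ 0.13, so result = 1
(~((S -> ~P) -> R) -> (((S | Q) & P) -> P)): 0 ≤ 1, so result = 1
((((~R -> R) -> R) & (S | ~S)) & (~((S -> ~P) -> R) -> (((S | Q) & P) -> P))) = min(0.51, 1) = 0.51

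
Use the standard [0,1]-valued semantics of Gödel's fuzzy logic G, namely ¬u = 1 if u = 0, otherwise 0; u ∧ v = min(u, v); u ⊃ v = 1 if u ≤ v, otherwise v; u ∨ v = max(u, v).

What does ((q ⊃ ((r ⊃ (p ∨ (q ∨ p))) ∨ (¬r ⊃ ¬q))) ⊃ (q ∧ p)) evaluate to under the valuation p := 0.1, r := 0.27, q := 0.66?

(q ∨ p) = max(0.66, 0.1) = 0.66
(p ∨ (q ∨ p)) = max(0.1, 0.66) = 0.66
(r ⊃ (p ∨ (q ∨ p))): 0.27 ≤ 0.66, so result = 1
¬r: Gödel ¬ of 0.27 = 0 (operand ≠ 0)
¬q: Gödel ¬ of 0.66 = 0 (operand ≠ 0)
(¬r ⊃ ¬q): 0 ≤ 0, so result = 1
((r ⊃ (p ∨ (q ∨ p))) ∨ (¬r ⊃ ¬q)) = max(1, 1) = 1
(q ⊃ ((r ⊃ (p ∨ (q ∨ p))) ∨ (¬r ⊃ ¬q))): 0.66 ≤ 1, so result = 1
(q ∧ p) = min(0.66, 0.1) = 0.1
((q ⊃ ((r ⊃ (p ∨ (q ∨ p))) ∨ (¬r ⊃ ¬q))) ⊃ (q ∧ p)): 1 > 0.1, so result = 0.1

0.10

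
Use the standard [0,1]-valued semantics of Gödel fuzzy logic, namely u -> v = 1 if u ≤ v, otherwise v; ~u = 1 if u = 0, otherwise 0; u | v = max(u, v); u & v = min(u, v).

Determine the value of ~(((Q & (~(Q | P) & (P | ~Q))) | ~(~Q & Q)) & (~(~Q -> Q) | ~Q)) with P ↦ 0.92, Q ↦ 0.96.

(Q | P) = max(0.96, 0.92) = 0.96
~(Q | P): Gödel ¬ of 0.96 = 0 (operand ≠ 0)
~Q: Gödel ¬ of 0.96 = 0 (operand ≠ 0)
(P | ~Q) = max(0.92, 0) = 0.92
(~(Q | P) & (P | ~Q)) = min(0, 0.92) = 0
(Q & (~(Q | P) & (P | ~Q))) = min(0.96, 0) = 0
~Q: Gödel ¬ of 0.96 = 0 (operand ≠ 0)
(~Q & Q) = min(0, 0.96) = 0
~(~Q & Q): Gödel ¬ of 0 = 1 (operand is 0)
((Q & (~(Q | P) & (P | ~Q))) | ~(~Q & Q)) = max(0, 1) = 1
~Q: Gödel ¬ of 0.96 = 0 (operand ≠ 0)
(~Q -> Q): 0 ≤ 0.96, so result = 1
~(~Q -> Q): Gödel ¬ of 1 = 0 (operand ≠ 0)
~Q: Gödel ¬ of 0.96 = 0 (operand ≠ 0)
(~(~Q -> Q) | ~Q) = max(0, 0) = 0
(((Q & (~(Q | P) & (P | ~Q))) | ~(~Q & Q)) & (~(~Q -> Q) | ~Q)) = min(1, 0) = 0
~(((Q & (~(Q | P) & (P | ~Q))) | ~(~Q & Q)) & (~(~Q -> Q) | ~Q)): Gödel ¬ of 0 = 1 (operand is 0)

1.00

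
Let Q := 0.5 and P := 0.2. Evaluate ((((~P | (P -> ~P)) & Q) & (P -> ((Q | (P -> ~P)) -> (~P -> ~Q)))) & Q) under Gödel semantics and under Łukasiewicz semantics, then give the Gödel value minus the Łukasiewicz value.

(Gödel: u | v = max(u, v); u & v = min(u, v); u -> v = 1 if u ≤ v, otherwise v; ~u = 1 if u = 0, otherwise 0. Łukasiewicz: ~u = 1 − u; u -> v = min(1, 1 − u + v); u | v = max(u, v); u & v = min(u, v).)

-0.50

Gödel evaluation:
  ~P: Gödel ¬ of 0.2 = 0 (operand ≠ 0)
  ~P: Gödel ¬ of 0.2 = 0 (operand ≠ 0)
  (P -> ~P): 0.2 > 0, so result = 0
  (~P | (P -> ~P)) = max(0, 0) = 0
  ((~P | (P -> ~P)) & Q) = min(0, 0.5) = 0
  ~P: Gödel ¬ of 0.2 = 0 (operand ≠ 0)
  (P -> ~P): 0.2 > 0, so result = 0
  (Q | (P -> ~P)) = max(0.5, 0) = 0.5
  ~P: Gödel ¬ of 0.2 = 0 (operand ≠ 0)
  ~Q: Gödel ¬ of 0.5 = 0 (operand ≠ 0)
  (~P -> ~Q): 0 ≤ 0, so result = 1
  ((Q | (P -> ~P)) -> (~P -> ~Q)): 0.5 ≤ 1, so result = 1
  (P -> ((Q | (P -> ~P)) -> (~P -> ~Q))): 0.2 ≤ 1, so result = 1
  (((~P | (P -> ~P)) & Q) & (P -> ((Q | (P -> ~P)) -> (~P -> ~Q)))) = min(0, 1) = 0
  ((((~P | (P -> ~P)) & Q) & (P -> ((Q | (P -> ~P)) -> (~P -> ~Q)))) & Q) = min(0, 0.5) = 0
  Gödel value = 0
Łukasiewicz evaluation:
  ~P: Łukasiewicz ¬ gives 1 − 0.2 = 0.8
  ~P: Łukasiewicz ¬ gives 1 − 0.2 = 0.8
  (P -> ~P): min(1, 1 − 0.2 + 0.8) = 1
  (~P | (P -> ~P)) = max(0.8, 1) = 1
  ((~P | (P -> ~P)) & Q) = min(1, 0.5) = 0.5
  ~P: Łukasiewicz ¬ gives 1 − 0.2 = 0.8
  (P -> ~P): min(1, 1 − 0.2 + 0.8) = 1
  (Q | (P -> ~P)) = max(0.5, 1) = 1
  ~P: Łukasiewicz ¬ gives 1 − 0.2 = 0.8
  ~Q: Łukasiewicz ¬ gives 1 − 0.5 = 0.5
  (~P -> ~Q): min(1, 1 − 0.8 + 0.5) = 0.7
  ((Q | (P -> ~P)) -> (~P -> ~Q)): min(1, 1 − 1 + 0.7) = 0.7
  (P -> ((Q | (P -> ~P)) -> (~P -> ~Q))): min(1, 1 − 0.2 + 0.7) = 1
  (((~P | (P -> ~P)) & Q) & (P -> ((Q | (P -> ~P)) -> (~P -> ~Q)))) = min(0.5, 1) = 0.5
  ((((~P | (P -> ~P)) & Q) & (P -> ((Q | (P -> ~P)) -> (~P -> ~Q)))) & Q) = min(0.5, 0.5) = 0.5
  Łukasiewicz value = 0.5
Difference: 0 − 0.5 = -0.50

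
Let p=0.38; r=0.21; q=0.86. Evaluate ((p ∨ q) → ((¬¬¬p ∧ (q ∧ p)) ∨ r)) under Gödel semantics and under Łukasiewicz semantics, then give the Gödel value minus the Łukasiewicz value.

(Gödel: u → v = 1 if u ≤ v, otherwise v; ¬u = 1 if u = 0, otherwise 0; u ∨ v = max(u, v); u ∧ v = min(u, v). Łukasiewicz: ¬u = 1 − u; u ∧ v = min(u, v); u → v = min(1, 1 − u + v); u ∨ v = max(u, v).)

Gödel evaluation:
  (p ∨ q) = max(0.38, 0.86) = 0.86
  ¬p: Gödel ¬ of 0.38 = 0 (operand ≠ 0)
  ¬¬p: Gödel ¬ of 0 = 1 (operand is 0)
  ¬¬¬p: Gödel ¬ of 1 = 0 (operand ≠ 0)
  (q ∧ p) = min(0.86, 0.38) = 0.38
  (¬¬¬p ∧ (q ∧ p)) = min(0, 0.38) = 0
  ((¬¬¬p ∧ (q ∧ p)) ∨ r) = max(0, 0.21) = 0.21
  ((p ∨ q) → ((¬¬¬p ∧ (q ∧ p)) ∨ r)): 0.86 > 0.21, so result = 0.21
  Gödel value = 0.21
Łukasiewicz evaluation:
  (p ∨ q) = max(0.38, 0.86) = 0.86
  ¬p: Łukasiewicz ¬ gives 1 − 0.38 = 0.62
  ¬¬p: Łukasiewicz ¬ gives 1 − 0.62 = 0.38
  ¬¬¬p: Łukasiewicz ¬ gives 1 − 0.38 = 0.62
  (q ∧ p) = min(0.86, 0.38) = 0.38
  (¬¬¬p ∧ (q ∧ p)) = min(0.62, 0.38) = 0.38
  ((¬¬¬p ∧ (q ∧ p)) ∨ r) = max(0.38, 0.21) = 0.38
  ((p ∨ q) → ((¬¬¬p ∧ (q ∧ p)) ∨ r)): min(1, 1 − 0.86 + 0.38) = 0.52
  Łukasiewicz value = 0.52
Difference: 0.21 − 0.52 = -0.31

-0.31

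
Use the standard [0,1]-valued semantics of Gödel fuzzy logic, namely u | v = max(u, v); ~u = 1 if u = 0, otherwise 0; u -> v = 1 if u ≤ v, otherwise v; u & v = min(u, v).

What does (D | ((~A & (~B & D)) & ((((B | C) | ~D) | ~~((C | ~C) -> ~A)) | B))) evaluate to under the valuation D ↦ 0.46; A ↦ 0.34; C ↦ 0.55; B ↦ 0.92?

~A: Gödel ¬ of 0.34 = 0 (operand ≠ 0)
~B: Gödel ¬ of 0.92 = 0 (operand ≠ 0)
(~B & D) = min(0, 0.46) = 0
(~A & (~B & D)) = min(0, 0) = 0
(B | C) = max(0.92, 0.55) = 0.92
~D: Gödel ¬ of 0.46 = 0 (operand ≠ 0)
((B | C) | ~D) = max(0.92, 0) = 0.92
~C: Gödel ¬ of 0.55 = 0 (operand ≠ 0)
(C | ~C) = max(0.55, 0) = 0.55
~A: Gödel ¬ of 0.34 = 0 (operand ≠ 0)
((C | ~C) -> ~A): 0.55 > 0, so result = 0
~((C | ~C) -> ~A): Gödel ¬ of 0 = 1 (operand is 0)
~~((C | ~C) -> ~A): Gödel ¬ of 1 = 0 (operand ≠ 0)
(((B | C) | ~D) | ~~((C | ~C) -> ~A)) = max(0.92, 0) = 0.92
((((B | C) | ~D) | ~~((C | ~C) -> ~A)) | B) = max(0.92, 0.92) = 0.92
((~A & (~B & D)) & ((((B | C) | ~D) | ~~((C | ~C) -> ~A)) | B)) = min(0, 0.92) = 0
(D | ((~A & (~B & D)) & ((((B | C) | ~D) | ~~((C | ~C) -> ~A)) | B))) = max(0.46, 0) = 0.46

0.46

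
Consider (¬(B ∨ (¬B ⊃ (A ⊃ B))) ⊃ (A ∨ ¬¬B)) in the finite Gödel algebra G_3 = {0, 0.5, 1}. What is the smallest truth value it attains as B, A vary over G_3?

0.50

The minimum is attained at B = 0, A = 0.5:
  ¬B: Gödel ¬ of 0 = 1 (operand is 0)
  (A ⊃ B): 0.5 > 0, so result = 0
  (¬B ⊃ (A ⊃ B)): 1 > 0, so result = 0
  (B ∨ (¬B ⊃ (A ⊃ B))) = max(0, 0) = 0
  ¬(B ∨ (¬B ⊃ (A ⊃ B))): Gödel ¬ of 0 = 1 (operand is 0)
  ¬B: Gödel ¬ of 0 = 1 (operand is 0)
  ¬¬B: Gödel ¬ of 1 = 0 (operand ≠ 0)
  (A ∨ ¬¬B) = max(0.5, 0) = 0.5
  (¬(B ∨ (¬B ⊃ (A ⊃ B))) ⊃ (A ∨ ¬¬B)): 1 > 0.5, so result = 0.5
Checking all 9 assignments confirms none give a value below 0.50.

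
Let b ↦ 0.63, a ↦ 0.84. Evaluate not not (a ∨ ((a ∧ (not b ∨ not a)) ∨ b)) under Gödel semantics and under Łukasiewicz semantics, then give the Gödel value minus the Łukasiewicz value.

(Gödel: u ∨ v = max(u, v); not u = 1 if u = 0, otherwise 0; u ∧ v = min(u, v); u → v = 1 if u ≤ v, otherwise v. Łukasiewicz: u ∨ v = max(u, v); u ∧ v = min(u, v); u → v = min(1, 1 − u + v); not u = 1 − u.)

0.16

Gödel evaluation:
  not b: Gödel ¬ of 0.63 = 0 (operand ≠ 0)
  not a: Gödel ¬ of 0.84 = 0 (operand ≠ 0)
  (not b ∨ not a) = max(0, 0) = 0
  (a ∧ (not b ∨ not a)) = min(0.84, 0) = 0
  ((a ∧ (not b ∨ not a)) ∨ b) = max(0, 0.63) = 0.63
  (a ∨ ((a ∧ (not b ∨ not a)) ∨ b)) = max(0.84, 0.63) = 0.84
  not (a ∨ ((a ∧ (not b ∨ not a)) ∨ b)): Gödel ¬ of 0.84 = 0 (operand ≠ 0)
  not not (a ∨ ((a ∧ (not b ∨ not a)) ∨ b)): Gödel ¬ of 0 = 1 (operand is 0)
  Gödel value = 1
Łukasiewicz evaluation:
  not b: Łukasiewicz ¬ gives 1 − 0.63 = 0.37
  not a: Łukasiewicz ¬ gives 1 − 0.84 = 0.16
  (not b ∨ not a) = max(0.37, 0.16) = 0.37
  (a ∧ (not b ∨ not a)) = min(0.84, 0.37) = 0.37
  ((a ∧ (not b ∨ not a)) ∨ b) = max(0.37, 0.63) = 0.63
  (a ∨ ((a ∧ (not b ∨ not a)) ∨ b)) = max(0.84, 0.63) = 0.84
  not (a ∨ ((a ∧ (not b ∨ not a)) ∨ b)): Łukasiewicz ¬ gives 1 − 0.84 = 0.16
  not not (a ∨ ((a ∧ (not b ∨ not a)) ∨ b)): Łukasiewicz ¬ gives 1 − 0.16 = 0.84
  Łukasiewicz value = 0.84
Difference: 1 − 0.84 = 0.16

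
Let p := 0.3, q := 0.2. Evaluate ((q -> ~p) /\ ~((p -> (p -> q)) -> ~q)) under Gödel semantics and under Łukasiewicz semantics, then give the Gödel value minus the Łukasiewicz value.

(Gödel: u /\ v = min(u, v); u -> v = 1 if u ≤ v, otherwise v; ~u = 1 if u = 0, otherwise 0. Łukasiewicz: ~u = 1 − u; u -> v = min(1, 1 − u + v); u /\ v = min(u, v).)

-0.20

Gödel evaluation:
  ~p: Gödel ¬ of 0.3 = 0 (operand ≠ 0)
  (q -> ~p): 0.2 > 0, so result = 0
  (p -> q): 0.3 > 0.2, so result = 0.2
  (p -> (p -> q)): 0.3 > 0.2, so result = 0.2
  ~q: Gödel ¬ of 0.2 = 0 (operand ≠ 0)
  ((p -> (p -> q)) -> ~q): 0.2 > 0, so result = 0
  ~((p -> (p -> q)) -> ~q): Gödel ¬ of 0 = 1 (operand is 0)
  ((q -> ~p) /\ ~((p -> (p -> q)) -> ~q)) = min(0, 1) = 0
  Gödel value = 0
Łukasiewicz evaluation:
  ~p: Łukasiewicz ¬ gives 1 − 0.3 = 0.7
  (q -> ~p): min(1, 1 − 0.2 + 0.7) = 1
  (p -> q): min(1, 1 − 0.3 + 0.2) = 0.9
  (p -> (p -> q)): min(1, 1 − 0.3 + 0.9) = 1
  ~q: Łukasiewicz ¬ gives 1 − 0.2 = 0.8
  ((p -> (p -> q)) -> ~q): min(1, 1 − 1 + 0.8) = 0.8
  ~((p -> (p -> q)) -> ~q): Łukasiewicz ¬ gives 1 − 0.8 = 0.2
  ((q -> ~p) /\ ~((p -> (p -> q)) -> ~q)) = min(1, 0.2) = 0.2
  Łukasiewicz value = 0.2
Difference: 0 − 0.2 = -0.20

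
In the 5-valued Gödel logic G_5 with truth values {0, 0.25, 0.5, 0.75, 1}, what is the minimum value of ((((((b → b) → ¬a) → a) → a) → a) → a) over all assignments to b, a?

The minimum is attained at b = 0, a = 0.25:
  (b → b): 0 ≤ 0, so result = 1
  ¬a: Gödel ¬ of 0.25 = 0 (operand ≠ 0)
  ((b → b) → ¬a): 1 > 0, so result = 0
  (((b → b) → ¬a) → a): 0 ≤ 0.25, so result = 1
  ((((b → b) → ¬a) → a) → a): 1 > 0.25, so result = 0.25
  (((((b → b) → ¬a) → a) → a) → a): 0.25 ≤ 0.25, so result = 1
  ((((((b → b) → ¬a) → a) → a) → a) → a): 1 > 0.25, so result = 0.25
Checking all 25 assignments confirms none give a value below 0.25.

0.25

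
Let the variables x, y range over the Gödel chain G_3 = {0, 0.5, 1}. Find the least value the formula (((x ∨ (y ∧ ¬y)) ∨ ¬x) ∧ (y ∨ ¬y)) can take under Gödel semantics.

0.50

The minimum is attained at x = 0, y = 0.5:
  ¬y: Gödel ¬ of 0.5 = 0 (operand ≠ 0)
  (y ∧ ¬y) = min(0.5, 0) = 0
  (x ∨ (y ∧ ¬y)) = max(0, 0) = 0
  ¬x: Gödel ¬ of 0 = 1 (operand is 0)
  ((x ∨ (y ∧ ¬y)) ∨ ¬x) = max(0, 1) = 1
  ¬y: Gödel ¬ of 0.5 = 0 (operand ≠ 0)
  (y ∨ ¬y) = max(0.5, 0) = 0.5
  (((x ∨ (y ∧ ¬y)) ∨ ¬x) ∧ (y ∨ ¬y)) = min(1, 0.5) = 0.5
Checking all 9 assignments confirms none give a value below 0.50.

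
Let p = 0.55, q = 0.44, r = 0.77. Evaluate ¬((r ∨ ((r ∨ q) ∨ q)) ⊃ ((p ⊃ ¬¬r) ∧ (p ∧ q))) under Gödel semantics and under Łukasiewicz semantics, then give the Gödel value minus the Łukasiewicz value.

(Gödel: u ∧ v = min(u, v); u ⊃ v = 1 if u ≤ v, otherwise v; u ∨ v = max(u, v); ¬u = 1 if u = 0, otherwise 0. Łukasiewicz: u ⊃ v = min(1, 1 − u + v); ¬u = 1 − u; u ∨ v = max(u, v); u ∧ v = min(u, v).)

-0.33

Gödel evaluation:
  (r ∨ q) = max(0.77, 0.44) = 0.77
  ((r ∨ q) ∨ q) = max(0.77, 0.44) = 0.77
  (r ∨ ((r ∨ q) ∨ q)) = max(0.77, 0.77) = 0.77
  ¬r: Gödel ¬ of 0.77 = 0 (operand ≠ 0)
  ¬¬r: Gödel ¬ of 0 = 1 (operand is 0)
  (p ⊃ ¬¬r): 0.55 ≤ 1, so result = 1
  (p ∧ q) = min(0.55, 0.44) = 0.44
  ((p ⊃ ¬¬r) ∧ (p ∧ q)) = min(1, 0.44) = 0.44
  ((r ∨ ((r ∨ q) ∨ q)) ⊃ ((p ⊃ ¬¬r) ∧ (p ∧ q))): 0.77 > 0.44, so result = 0.44
  ¬((r ∨ ((r ∨ q) ∨ q)) ⊃ ((p ⊃ ¬¬r) ∧ (p ∧ q))): Gödel ¬ of 0.44 = 0 (operand ≠ 0)
  Gödel value = 0
Łukasiewicz evaluation:
  (r ∨ q) = max(0.77, 0.44) = 0.77
  ((r ∨ q) ∨ q) = max(0.77, 0.44) = 0.77
  (r ∨ ((r ∨ q) ∨ q)) = max(0.77, 0.77) = 0.77
  ¬r: Łukasiewicz ¬ gives 1 − 0.77 = 0.23
  ¬¬r: Łukasiewicz ¬ gives 1 − 0.23 = 0.77
  (p ⊃ ¬¬r): min(1, 1 − 0.55 + 0.77) = 1
  (p ∧ q) = min(0.55, 0.44) = 0.44
  ((p ⊃ ¬¬r) ∧ (p ∧ q)) = min(1, 0.44) = 0.44
  ((r ∨ ((r ∨ q) ∨ q)) ⊃ ((p ⊃ ¬¬r) ∧ (p ∧ q))): min(1, 1 − 0.77 + 0.44) = 0.67
  ¬((r ∨ ((r ∨ q) ∨ q)) ⊃ ((p ⊃ ¬¬r) ∧ (p ∧ q))): Łukasiewicz ¬ gives 1 − 0.67 = 0.33
  Łukasiewicz value = 0.33
Difference: 0 − 0.33 = -0.33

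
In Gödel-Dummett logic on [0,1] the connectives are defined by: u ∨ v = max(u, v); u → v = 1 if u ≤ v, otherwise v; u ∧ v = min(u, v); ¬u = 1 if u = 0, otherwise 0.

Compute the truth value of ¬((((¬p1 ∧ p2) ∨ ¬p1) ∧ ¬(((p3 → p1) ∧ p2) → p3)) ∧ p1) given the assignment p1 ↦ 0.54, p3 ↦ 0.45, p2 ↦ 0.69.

¬p1: Gödel ¬ of 0.54 = 0 (operand ≠ 0)
(¬p1 ∧ p2) = min(0, 0.69) = 0
¬p1: Gödel ¬ of 0.54 = 0 (operand ≠ 0)
((¬p1 ∧ p2) ∨ ¬p1) = max(0, 0) = 0
(p3 → p1): 0.45 ≤ 0.54, so result = 1
((p3 → p1) ∧ p2) = min(1, 0.69) = 0.69
(((p3 → p1) ∧ p2) → p3): 0.69 > 0.45, so result = 0.45
¬(((p3 → p1) ∧ p2) → p3): Gödel ¬ of 0.45 = 0 (operand ≠ 0)
(((¬p1 ∧ p2) ∨ ¬p1) ∧ ¬(((p3 → p1) ∧ p2) → p3)) = min(0, 0) = 0
((((¬p1 ∧ p2) ∨ ¬p1) ∧ ¬(((p3 → p1) ∧ p2) → p3)) ∧ p1) = min(0, 0.54) = 0
¬((((¬p1 ∧ p2) ∨ ¬p1) ∧ ¬(((p3 → p1) ∧ p2) → p3)) ∧ p1): Gödel ¬ of 0 = 1 (operand is 0)

1.00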